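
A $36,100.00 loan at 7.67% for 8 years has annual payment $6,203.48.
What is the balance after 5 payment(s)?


Formula: Balance = PV*(1+r)^k - PMT*((1+r)^k - 1)/r
Growth: (1 + 0.0767)^5 = 1.447017
Accumulated factor: ((1+r)^k - 1)/r = 5.82812
Balance = $36,100.00 * 1.447017 - $6,203.48 * 5.82812
Balance = $16,082.68

$16,082.68


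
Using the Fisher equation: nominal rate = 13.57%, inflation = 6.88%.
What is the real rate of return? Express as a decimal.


Formula: (1 + r_real) = (1 + r_nom) / (1 + inflation)
Substituting: (1 + r_real) = 1.1357 / 1.0688
(1 + r_real) = 1.062594
r_real = 1.062594 - 1 = 0.062594

0.062594


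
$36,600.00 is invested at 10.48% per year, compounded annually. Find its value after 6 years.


Formula: FV = P * (1 + r)^n
Substituting: FV = $36,600.00 * (1 + 0.1048)^6
Growth factor: (1.1048)^6 = 1.818453
FV = $36,600.00 * 1.818453 = $66,555.37

$66,555.37


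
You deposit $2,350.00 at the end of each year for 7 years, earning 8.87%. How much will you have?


Formula: FV = PMT * ((1+r)^n - 1) / r
Growth factor: (1 + 0.0887)^7 = 1.812832
Numerator: 1.812832 - 1 = 0.812832
FV = $2,350.00 * 0.812832 / 0.0887 = $21,535.01

$21,535.01


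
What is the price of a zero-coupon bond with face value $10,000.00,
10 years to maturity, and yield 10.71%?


Formula: Price = FV / (1 + r)^n
Substituting: Price = $10,000.00 / (1 + 0.1071)^10
Discount factor: (1.1071)^10 = 2.766104
Price = $10,000.00 / 2.766104 = $3,615.19

$3,615.19


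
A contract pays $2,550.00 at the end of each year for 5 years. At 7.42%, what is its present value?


Formula: PV = PMT * (1 - (1+r)^(-n)) / r
Discount factor: (1 + 0.0742)^(-5) = 0.699156
Bracket: 1 - 0.699156 = 0.300844
PV = $2,550.00 * 0.300844 / 0.0742 = $10,338.97

$10,338.97


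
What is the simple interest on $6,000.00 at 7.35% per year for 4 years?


Formula: I = P * r * t
Substituting: I = $6,000.00 * 0.0735 * 4
Step: I = $6,000.00 * 0.294
I = $1,764.00

$1,764.00


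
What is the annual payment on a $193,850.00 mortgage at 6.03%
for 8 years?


Formula: PMT = PV * r / (1 - (1+r)^(-n))
Denominator: 1 - (1 + 0.0603)^(-8) = 0.374006
Numerator: $193,850.00 * 0.0603 = 11689.155
PMT = 11689.155 / 0.374006 = $31,253.89

$31,253.89


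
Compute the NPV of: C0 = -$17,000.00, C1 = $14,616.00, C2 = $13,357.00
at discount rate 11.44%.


Formula: NPV = C0 + C1/(1+r) + C2/(1+r)^2
Discount C1: $14,616.00 / (1 + 0.1144) = $13,115.58
Discount C2: $13,357.00 / (1 + 0.1144)^2 = $10,755.40
NPV = -$17,000.00 + $13,115.58 + $10,755.40 = $6,870.98

$6,870.98


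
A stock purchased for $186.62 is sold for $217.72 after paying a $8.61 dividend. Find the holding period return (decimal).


Formula: HPR = (P1 - P0 + D) / P0
Gain: $217.72 - $186.62 + $8.61 = $39.71
HPR = $39.71 / $186.62 = 0.2128

0.2128


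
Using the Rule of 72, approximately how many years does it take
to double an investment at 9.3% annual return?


Formula: Years ≈ 72 / r
Substituting: Years ≈ 72 / 9.3
Years ≈ 7.7

7.7 years


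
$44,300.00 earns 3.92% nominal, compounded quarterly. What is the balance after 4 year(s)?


Formula: FV = P * (1 + r/m)^(m*t)
Period rate: r/m = 0.0392 / 4 = 0.0098
Total periods: m*t = 4 * 4 = 16
Growth factor: (1 + 0.0098)^16 = 1.168869
FV = $44,300.00 * 1.168869 = $51,780.90

$51,780.90


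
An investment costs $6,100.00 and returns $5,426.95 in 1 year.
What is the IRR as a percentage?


Formula: IRR = C1/C0 - 1
Substituting: IRR = $5,426.95 / $6,100.00 - 1
Ratio: 0.889664 - 1 = -0.110336
IRR = -11.0336%

-11.0336%


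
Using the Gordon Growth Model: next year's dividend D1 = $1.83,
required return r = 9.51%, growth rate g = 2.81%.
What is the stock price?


Formula: P = D1 / (r - g)
Spread: r - g = 0.0951 - 0.0281 = 0.067
Substituting: P = $1.83 / 0.067
P = $27.31

$27.31


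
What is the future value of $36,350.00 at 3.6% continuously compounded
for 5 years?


Formula: FV = P * e^(r*t)
Exponent: r*t = 0.036 * 5 = 0.18
e^(0.18) = 1.197217
FV = $36,350.00 * 1.197217 = $43,518.85

$43,518.85


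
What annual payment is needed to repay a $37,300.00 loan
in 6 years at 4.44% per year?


Formula: PMT = PV * r / (1 - (1+r)^(-n))
Denominator: 1 - (1 + 0.0444)^(-6) = 0.229454
Numerator: $37,300.00 * 0.0444 = 1656.12
PMT = 1656.12 / 0.229454 = $7,217.67

$7,217.67


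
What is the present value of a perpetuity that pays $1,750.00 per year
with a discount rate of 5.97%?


Formula: PV = C / r
Substituting: PV = $1,750.00 / 0.0597
PV = $29,313.23

$29,313.23


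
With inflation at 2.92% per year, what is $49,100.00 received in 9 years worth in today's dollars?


Formula: Real value = nominal / (1 + inflation)^years
Price level: (1 + 0.0292)^9 = 1.295681
Real value = $49,100.00 / 1.295681 = $37,895.14

$37,895.14


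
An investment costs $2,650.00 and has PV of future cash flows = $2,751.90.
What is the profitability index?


Formula: PI = PV(cash flows) / initial investment
Substituting: PI = $2,751.90 / $2,650.00
PI = 1.0385

1.0385


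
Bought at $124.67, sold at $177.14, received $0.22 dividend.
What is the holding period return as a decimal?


Formula: HPR = (P1 - P0 + D) / P0
Gain: $177.14 - $124.67 + $0.22 = $52.69
HPR = $52.69 / $124.67 = 0.4226

0.4226


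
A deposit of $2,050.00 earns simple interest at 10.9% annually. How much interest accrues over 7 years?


Formula: I = P * r * t
Substituting: I = $2,050.00 * 0.109 * 7
Step: I = $2,050.00 * 0.763
I = $1,564.15

$1,564.15


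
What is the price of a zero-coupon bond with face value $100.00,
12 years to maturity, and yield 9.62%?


Formula: Price = FV / (1 + r)^n
Substituting: Price = $100.00 / (1 + 0.0962)^12
Discount factor: (1.0962)^12 = 3.01077
Price = $100.00 / 3.01077 = $33.21

$33.21


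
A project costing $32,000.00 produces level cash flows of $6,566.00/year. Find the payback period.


Formula: Payback = investment / annual cash flow
Substituting: Payback = $32,000.00 / $6,566.00
Payback = 4.8736 years

4.8736 years


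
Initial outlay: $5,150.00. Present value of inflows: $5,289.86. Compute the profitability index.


Formula: PI = PV(cash flows) / initial investment
Substituting: PI = $5,289.86 / $5,150.00
PI = 1.0272

1.0272


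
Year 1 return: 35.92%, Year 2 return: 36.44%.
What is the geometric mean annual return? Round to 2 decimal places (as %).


Formula: Geometric mean = ((1+r1)*(1+r2))^(1/2) - 1
Product: (1 + 0.3592) * (1 + 0.3644) = 1.3592 * 1.3644 = 1.854492
Square root: 1.854492^0.5 = 1.361798
Geometric mean = 1.361798 - 1 = 0.361798
As percentage: 36.18%

36.18%


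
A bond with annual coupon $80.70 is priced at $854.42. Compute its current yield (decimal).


Formula: Current yield = annual coupon / price
Substituting: CY = $80.70 / $854.42
CY = 0.09445

0.09445


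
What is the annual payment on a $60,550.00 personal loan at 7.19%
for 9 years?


Formula: PMT = PV * r / (1 - (1+r)^(-n))
Denominator: 1 - (1 + 0.0719)^(-9) = 0.464682
Numerator: $60,550.00 * 0.0719 = 4353.545
PMT = 4353.545 / 0.464682 = $9,368.86

$9,368.86


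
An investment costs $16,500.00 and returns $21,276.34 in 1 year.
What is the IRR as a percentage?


Formula: IRR = C1/C0 - 1
Substituting: IRR = $21,276.34 / $16,500.00 - 1
Ratio: 1.289475 - 1 = 0.289475
IRR = 28.9475%

28.9475%


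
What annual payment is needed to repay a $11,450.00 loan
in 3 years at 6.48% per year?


Formula: PMT = PV * r / (1 - (1+r)^(-n))
Denominator: 1 - (1 + 0.0648)^(-3) = 0.171684
Numerator: $11,450.00 * 0.0648 = 741.96
PMT = 741.96 / 0.171684 = $4,321.65

$4,321.65


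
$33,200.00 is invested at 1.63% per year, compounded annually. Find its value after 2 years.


Formula: FV = P * (1 + r)^n
Substituting: FV = $33,200.00 * (1 + 0.0163)^2
Growth factor: (1.0163)^2 = 1.032866
FV = $33,200.00 * 1.032866 = $34,291.14

$34,291.14


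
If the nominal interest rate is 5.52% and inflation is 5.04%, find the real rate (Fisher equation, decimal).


Formula: (1 + r_real) = (1 + r_nom) / (1 + inflation)
Substituting: (1 + r_real) = 1.0552 / 1.0504
(1 + r_real) = 1.00457
r_real = 1.00457 - 1 = 0.00457

0.00457


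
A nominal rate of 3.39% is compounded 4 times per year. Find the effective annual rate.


Formula: EAR = (1 + r/m)^m - 1
Period rate: r/m = 0.0339 / 4 = 0.008475
Compounding: (1 + 0.008475)^4 = 1.034333
EAR = 1.034333 - 1 = 0.034333

0.034333


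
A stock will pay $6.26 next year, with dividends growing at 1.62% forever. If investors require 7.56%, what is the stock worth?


Formula: P = D1 / (r - g)
Spread: r - g = 0.0756 - 0.0162 = 0.0594
Substituting: P = $6.26 / 0.0594
P = $105.39

$105.39


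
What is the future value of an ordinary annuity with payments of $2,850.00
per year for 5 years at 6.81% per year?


Formula: FV = PMT * ((1+r)^n - 1) / r
Growth factor: (1 + 0.0681)^5 = 1.390143
Numerator: 1.390143 - 1 = 0.390143
FV = $2,850.00 * 0.390143 / 0.0681 = $16,327.58

$16,327.58


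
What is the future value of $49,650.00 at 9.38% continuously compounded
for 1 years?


Formula: FV = P * e^(r*t)
Exponent: r*t = 0.0938 * 1 = 0.0938
e^(0.0938) = 1.09834
FV = $49,650.00 * 1.09834 = $54,532.58

$54,532.58


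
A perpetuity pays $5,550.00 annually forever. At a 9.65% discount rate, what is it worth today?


Formula: PV = C / r
Substituting: PV = $5,550.00 / 0.0965
PV = $57,512.95

$57,512.95


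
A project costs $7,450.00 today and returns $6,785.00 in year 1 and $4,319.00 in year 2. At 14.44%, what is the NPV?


Formula: NPV = C0 + C1/(1+r) + C2/(1+r)^2
Discount C1: $6,785.00 / (1 + 0.1444) = $5,928.87
Discount C2: $4,319.00 / (1 + 0.1444)^2 = $3,297.82
NPV = -$7,450.00 + $5,928.87 + $3,297.82 = $1,776.70

$1,776.70


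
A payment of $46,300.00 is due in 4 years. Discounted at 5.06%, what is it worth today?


Formula: PV = FV / (1 + r)^n
Substituting: PV = $46,300.00 / (1 + 0.0506)^4
Discount factor: (1.0506)^4 = 1.218287
PV = $46,300.00 / 1.218287 = $38,004.18

$38,004.18


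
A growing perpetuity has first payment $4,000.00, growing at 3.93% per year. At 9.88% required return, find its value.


Formula: PV = C / (r - g)
Spread: r - g = 0.0988 - 0.0393 = 0.0595
Substituting: PV = $4,000.00 / 0.0595
PV = $67,226.89

$67,226.89


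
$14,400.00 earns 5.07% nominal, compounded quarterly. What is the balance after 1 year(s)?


Formula: FV = P * (1 + r/m)^(m*t)
Period rate: r/m = 0.0507 / 4 = 0.012675
Total periods: m*t = 4 * 1 = 4
Growth factor: (1 + 0.012675)^4 = 1.051672
FV = $14,400.00 * 1.051672 = $15,144.08

$15,144.08


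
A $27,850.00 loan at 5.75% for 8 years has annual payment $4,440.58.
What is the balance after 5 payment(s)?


Formula: Balance = PV*(1+r)^k - PMT*((1+r)^k - 1)/r
Growth: (1 + 0.0575)^5 = 1.322519
Accumulated factor: ((1+r)^k - 1)/r = 5.609024
Balance = $27,850.00 * 1.322519 - $4,440.58 * 5.609024
Balance = $11,924.83

$11,924.83


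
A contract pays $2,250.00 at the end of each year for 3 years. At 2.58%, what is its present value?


Formula: PV = PMT * (1 - (1+r)^(-n)) / r
Discount factor: (1 + 0.0258)^(-3) = 0.926429
Bracket: 1 - 0.926429 = 0.073571
PV = $2,250.00 * 0.073571 / 0.0258 = $6,416.12

$6,416.12


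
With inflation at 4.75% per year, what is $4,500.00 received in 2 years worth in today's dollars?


Formula: Real value = nominal / (1 + inflation)^years
Price level: (1 + 0.0475)^2 = 1.097256
Real value = $4,500.00 / 1.097256 = $4,101.14

$4,101.14


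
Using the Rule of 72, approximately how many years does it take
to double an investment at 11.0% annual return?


Formula: Years ≈ 72 / r
Substituting: Years ≈ 72 / 11.0
Years ≈ 6.5

6.5 years


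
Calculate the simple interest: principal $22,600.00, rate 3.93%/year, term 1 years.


Formula: I = P * r * t
Substituting: I = $22,600.00 * 0.0393 * 1
Step: I = $22,600.00 * 0.0393
I = $888.18

$888.18


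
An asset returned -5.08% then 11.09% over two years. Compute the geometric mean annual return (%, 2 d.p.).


Formula: Geometric mean = ((1+r1)*(1+r2))^(1/2) - 1
Product: (1 + -0.0508) * (1 + 0.1109) = 0.9492 * 1.1109 = 1.054466
Square root: 1.054466^0.5 = 1.026872
Geometric mean = 1.026872 - 1 = 0.026872
As percentage: 2.69%

2.69%


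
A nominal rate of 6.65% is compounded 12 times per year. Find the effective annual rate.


Formula: EAR = (1 + r/m)^m - 1
Period rate: r/m = 0.0665 / 12 = 0.005542
Compounding: (1 + 0.005542)^12 = 1.068565
EAR = 1.068565 - 1 = 0.068565

0.068565


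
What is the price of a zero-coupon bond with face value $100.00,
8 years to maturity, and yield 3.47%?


Formula: Price = FV / (1 + r)^n
Substituting: Price = $100.00 / (1 + 0.0347)^8
Discount factor: (1.0347)^8 = 1.313759
Price = $100.00 / 1.313759 = $76.12

$76.12


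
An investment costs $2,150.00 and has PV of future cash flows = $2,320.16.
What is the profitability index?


Formula: PI = PV(cash flows) / initial investment
Substituting: PI = $2,320.16 / $2,150.00
PI = 1.0791

1.0791


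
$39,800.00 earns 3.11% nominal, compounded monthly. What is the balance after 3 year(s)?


Formula: FV = P * (1 + r/m)^(m*t)
Period rate: r/m = 0.0311 / 12 = 0.002592
Total periods: m*t = 12 * 3 = 36
Growth factor: (1 + 0.002592)^36 = 1.097659
FV = $39,800.00 * 1.097659 = $43,686.81

$43,686.81


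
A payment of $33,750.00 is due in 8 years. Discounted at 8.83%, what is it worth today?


Formula: PV = FV / (1 + r)^n
Substituting: PV = $33,750.00 / (1 + 0.0883)^8
Discount factor: (1.0883)^8 = 1.967837
PV = $33,750.00 / 1.967837 = $17,150.81

$17,150.81


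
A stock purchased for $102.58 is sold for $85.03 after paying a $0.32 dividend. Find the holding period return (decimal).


Formula: HPR = (P1 - P0 + D) / P0
Gain: $85.03 - $102.58 + $0.32 = -$17.23
HPR = -$17.23 / $102.58 = -0.168

-0.168


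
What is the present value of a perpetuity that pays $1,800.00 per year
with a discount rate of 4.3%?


Formula: PV = C / r
Substituting: PV = $1,800.00 / 0.043
PV = $41,860.47

$41,860.47


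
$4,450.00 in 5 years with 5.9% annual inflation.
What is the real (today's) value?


Formula: Real value = nominal / (1 + inflation)^years
Price level: (1 + 0.059)^5 = 1.331925
Real value = $4,450.00 / 1.331925 = $3,341.03

$3,341.03


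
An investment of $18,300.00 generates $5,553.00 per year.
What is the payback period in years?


Formula: Payback = investment / annual cash flow
Substituting: Payback = $18,300.00 / $5,553.00
Payback = 3.2955 years

3.2955 years


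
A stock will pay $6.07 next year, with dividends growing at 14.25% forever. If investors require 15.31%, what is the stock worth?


Formula: P = D1 / (r - g)
Spread: r - g = 0.1531 - 0.1425 = 0.0106
Substituting: P = $6.07 / 0.0106
P = $572.64

$572.64


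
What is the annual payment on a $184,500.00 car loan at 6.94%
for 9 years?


Formula: PMT = PV * r / (1 - (1+r)^(-n))
Denominator: 1 - (1 + 0.0694)^(-9) = 0.453313
Numerator: $184,500.00 * 0.0694 = 12804.3
PMT = 12804.3 / 0.453313 = $28,246.02

$28,246.02


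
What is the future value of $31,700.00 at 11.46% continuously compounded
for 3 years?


Formula: FV = P * e^(r*t)
Exponent: r*t = 0.1146 * 3 = 0.3438
e^(0.3438) = 1.410297
FV = $31,700.00 * 1.410297 = $44,706.40

$44,706.40


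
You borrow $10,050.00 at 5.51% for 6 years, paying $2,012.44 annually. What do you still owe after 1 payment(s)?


Formula: Balance = PV*(1+r)^k - PMT*((1+r)^k - 1)/r
Growth: (1 + 0.0551)^1 = 1.0551
Accumulated factor: ((1+r)^k - 1)/r = 1.0
Balance = $10,050.00 * 1.0551 - $2,012.44 * 1.0
Balance = $8,591.32

$8,591.32


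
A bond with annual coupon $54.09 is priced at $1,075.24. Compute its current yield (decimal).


Formula: Current yield = annual coupon / price
Substituting: CY = $54.09 / $1,075.24
CY = 0.050305

0.050305


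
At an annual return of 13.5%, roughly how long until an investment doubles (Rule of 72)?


Formula: Years ≈ 72 / r
Substituting: Years ≈ 72 / 13.5
Years ≈ 5.3

5.3 years


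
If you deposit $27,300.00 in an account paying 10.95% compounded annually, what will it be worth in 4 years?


Formula: FV = P * (1 + r)^n
Substituting: FV = $27,300.00 * (1 + 0.1095)^4
Growth factor: (1.1095)^4 = 1.515337
FV = $27,300.00 * 1.515337 = $41,368.70

$41,368.70


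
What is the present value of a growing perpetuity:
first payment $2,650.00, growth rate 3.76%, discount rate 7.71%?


Formula: PV = C / (r - g)
Spread: r - g = 0.0771 - 0.0376 = 0.0395
Substituting: PV = $2,650.00 / 0.0395
PV = $67,088.61

$67,088.61


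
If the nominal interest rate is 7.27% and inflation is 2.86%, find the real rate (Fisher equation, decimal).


Formula: (1 + r_real) = (1 + r_nom) / (1 + inflation)
Substituting: (1 + r_real) = 1.0727 / 1.0286
(1 + r_real) = 1.042874
r_real = 1.042874 - 1 = 0.042874

0.042874


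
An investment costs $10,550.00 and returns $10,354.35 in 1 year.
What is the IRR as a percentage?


Formula: IRR = C1/C0 - 1
Substituting: IRR = $10,354.35 / $10,550.00 - 1
Ratio: 0.981455 - 1 = -0.018545
IRR = -1.8545%

-1.8545%


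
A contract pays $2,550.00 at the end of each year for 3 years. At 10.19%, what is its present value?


Formula: PV = PMT * (1 - (1+r)^(-n)) / r
Discount factor: (1 + 0.1019)^(-3) = 0.747435
Bracket: 1 - 0.747435 = 0.252565
PV = $2,550.00 * 0.252565 / 0.1019 = $6,320.32

$6,320.32


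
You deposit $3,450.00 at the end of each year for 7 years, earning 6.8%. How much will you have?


Formula: FV = PMT * ((1+r)^n - 1) / r
Growth factor: (1 + 0.068)^7 = 1.584889
Numerator: 1.584889 - 1 = 0.584889
FV = $3,450.00 * 0.584889 / 0.068 = $29,674.50

$29,674.50


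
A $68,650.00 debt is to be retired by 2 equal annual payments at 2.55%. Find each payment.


Formula: PMT = PV * r / (1 - (1+r)^(-n))
Denominator: 1 - (1 + 0.0255)^(-2) = 0.049114
Numerator: $68,650.00 * 0.0255 = 1750.575
PMT = 1750.575 / 0.049114 = $35,643.44

$35,643.44


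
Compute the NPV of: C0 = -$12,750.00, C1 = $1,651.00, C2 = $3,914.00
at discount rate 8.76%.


Formula: NPV = C0 + C1/(1+r) + C2/(1+r)^2
Discount C1: $1,651.00 / (1 + 0.0876) = $1,518.02
Discount C2: $3,914.00 / (1 + 0.0876)^2 = $3,308.89
NPV = -$12,750.00 + $1,518.02 + $3,308.89 = -$7,923.09

-$7,923.09


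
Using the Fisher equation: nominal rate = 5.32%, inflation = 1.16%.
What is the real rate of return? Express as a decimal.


Formula: (1 + r_real) = (1 + r_nom) / (1 + inflation)
Substituting: (1 + r_real) = 1.0532 / 1.0116
(1 + r_real) = 1.041123
r_real = 1.041123 - 1 = 0.041123

0.041123


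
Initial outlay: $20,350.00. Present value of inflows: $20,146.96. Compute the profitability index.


Formula: PI = PV(cash flows) / initial investment
Substituting: PI = $20,146.96 / $20,350.00
PI = 0.99

0.99


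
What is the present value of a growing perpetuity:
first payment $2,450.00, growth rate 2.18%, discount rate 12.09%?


Formula: PV = C / (r - g)
Spread: r - g = 0.1209 - 0.0218 = 0.0991
Substituting: PV = $2,450.00 / 0.0991
PV = $24,722.50

$24,722.50


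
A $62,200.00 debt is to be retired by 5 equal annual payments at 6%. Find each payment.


Formula: PMT = PV * r / (1 - (1+r)^(-n))
Denominator: 1 - (1 + 0.06)^(-5) = 0.252742
Numerator: $62,200.00 * 0.06 = 3732.0
PMT = 3732.0 / 0.252742 = $14,766.06

$14,766.06


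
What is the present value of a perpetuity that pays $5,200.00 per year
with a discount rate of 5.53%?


Formula: PV = C / r
Substituting: PV = $5,200.00 / 0.0553
PV = $94,032.55

$94,032.55


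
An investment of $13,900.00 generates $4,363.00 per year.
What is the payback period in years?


Formula: Payback = investment / annual cash flow
Substituting: Payback = $13,900.00 / $4,363.00
Payback = 3.1859 years

3.1859 years


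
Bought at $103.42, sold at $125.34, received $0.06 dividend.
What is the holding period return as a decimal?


Formula: HPR = (P1 - P0 + D) / P0
Gain: $125.34 - $103.42 + $0.06 = $21.98
HPR = $21.98 / $103.42 = 0.2125

0.2125


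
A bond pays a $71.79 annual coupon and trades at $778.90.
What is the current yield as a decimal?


Formula: Current yield = annual coupon / price
Substituting: CY = $71.79 / $778.90
CY = 0.092168

0.092168


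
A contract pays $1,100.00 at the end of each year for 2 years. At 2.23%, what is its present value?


Formula: PV = PMT * (1 - (1+r)^(-n)) / r
Discount factor: (1 + 0.0223)^(-2) = 0.956849
Bracket: 1 - 0.956849 = 0.043151
PV = $1,100.00 * 0.043151 / 0.0223 = $2,128.54

$2,128.54


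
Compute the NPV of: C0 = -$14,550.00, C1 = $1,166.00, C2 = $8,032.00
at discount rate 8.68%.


Formula: NPV = C0 + C1/(1+r) + C2/(1+r)^2
Discount C1: $1,166.00 / (1 + 0.0868) = $1,072.87
Discount C2: $8,032.00 / (1 + 0.0868)^2 = $6,800.24
NPV = -$14,550.00 + $1,072.87 + $6,800.24 = -$6,676.88

-$6,676.88


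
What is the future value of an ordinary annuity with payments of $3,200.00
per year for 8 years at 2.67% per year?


Formula: FV = PMT * ((1+r)^n - 1) / r
Growth factor: (1 + 0.0267)^8 = 1.234663
Numerator: 1.234663 - 1 = 0.234663
FV = $3,200.00 * 0.234663 / 0.0267 = $28,124.43

$28,124.43


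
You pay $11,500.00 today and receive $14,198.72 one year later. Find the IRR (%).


Formula: IRR = C1/C0 - 1
Substituting: IRR = $14,198.72 / $11,500.00 - 1
Ratio: 1.234671 - 1 = 0.234671
IRR = 23.4671%

23.4671%


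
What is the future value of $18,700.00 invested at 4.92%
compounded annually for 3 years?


Formula: FV = P * (1 + r)^n
Substituting: FV = $18,700.00 * (1 + 0.0492)^3
Growth factor: (1.0492)^3 = 1.154981
FV = $18,700.00 * 1.154981 = $21,598.14

$21,598.14


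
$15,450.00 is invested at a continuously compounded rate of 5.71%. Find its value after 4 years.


Formula: FV = P * e^(r*t)
Exponent: r*t = 0.0571 * 4 = 0.2284
e^(0.2284) = 1.256588
FV = $15,450.00 * 1.256588 = $19,414.28

$19,414.28


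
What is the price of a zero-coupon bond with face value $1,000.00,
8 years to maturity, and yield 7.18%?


Formula: Price = FV / (1 + r)^n
Substituting: Price = $1,000.00 / (1 + 0.0718)^8
Discount factor: (1.0718)^8 = 1.741446
Price = $1,000.00 / 1.741446 = $574.24

$574.24


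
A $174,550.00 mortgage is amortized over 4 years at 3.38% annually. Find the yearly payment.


Formula: PMT = PV * r / (1 - (1+r)^(-n))
Denominator: 1 - (1 + 0.0338)^(-4) = 0.124505
Numerator: $174,550.00 * 0.0338 = 5899.79
PMT = 5899.79 / 0.124505 = $47,386.14

$47,386.14


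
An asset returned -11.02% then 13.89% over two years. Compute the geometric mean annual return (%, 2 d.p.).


Formula: Geometric mean = ((1+r1)*(1+r2))^(1/2) - 1
Product: (1 + -0.1102) * (1 + 0.1389) = 0.8898 * 1.1389 = 1.013393
Square root: 1.013393^0.5 = 1.006674
Geometric mean = 1.006674 - 1 = 0.006674
As percentage: 0.67%

0.67%


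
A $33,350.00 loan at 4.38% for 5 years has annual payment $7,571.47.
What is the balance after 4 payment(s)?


Formula: Balance = PV*(1+r)^k - PMT*((1+r)^k - 1)/r
Growth: (1 + 0.0438)^4 = 1.18705
Accumulated factor: ((1+r)^k - 1)/r = 4.270558
Balance = $33,350.00 * 1.18705 - $7,571.47 * 4.270558
Balance = $7,253.73

$7,253.73


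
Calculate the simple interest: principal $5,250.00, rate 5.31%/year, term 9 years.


Formula: I = P * r * t
Substituting: I = $5,250.00 * 0.0531 * 9
Step: I = $5,250.00 * 0.4779
I = $2,508.98

$2,508.98


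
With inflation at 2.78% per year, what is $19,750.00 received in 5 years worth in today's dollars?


Formula: Real value = nominal / (1 + inflation)^years
Price level: (1 + 0.0278)^5 = 1.146946
Real value = $19,750.00 / 1.146946 = $17,219.64

$17,219.64


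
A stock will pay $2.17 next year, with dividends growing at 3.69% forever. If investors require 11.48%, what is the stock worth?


Formula: P = D1 / (r - g)
Spread: r - g = 0.1148 - 0.0369 = 0.0779
Substituting: P = $2.17 / 0.0779
P = $27.86

$27.86


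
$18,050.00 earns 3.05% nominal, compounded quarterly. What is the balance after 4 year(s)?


Formula: FV = P * (1 + r/m)^(m*t)
Period rate: r/m = 0.0305 / 4 = 0.007625
Total periods: m*t = 4 * 4 = 16
Growth factor: (1 + 0.007625)^16 = 1.129231
FV = $18,050.00 * 1.129231 = $20,382.63

$20,382.63


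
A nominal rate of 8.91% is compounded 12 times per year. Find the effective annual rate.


Formula: EAR = (1 + r/m)^m - 1
Period rate: r/m = 0.0891 / 12 = 0.007425
Compounding: (1 + 0.007425)^12 = 1.09283
EAR = 1.09283 - 1 = 0.09283

0.09283


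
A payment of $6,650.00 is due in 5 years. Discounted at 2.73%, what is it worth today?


Formula: PV = FV / (1 + r)^n
Substituting: PV = $6,650.00 / (1 + 0.0273)^5
Discount factor: (1.0273)^5 = 1.144159
PV = $6,650.00 / 1.144159 = $5,812.13

$5,812.13


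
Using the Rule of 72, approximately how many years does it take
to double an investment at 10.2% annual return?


Formula: Years ≈ 72 / r
Substituting: Years ≈ 72 / 10.2
Years ≈ 7.1

7.1 years


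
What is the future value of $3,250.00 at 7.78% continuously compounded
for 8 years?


Formula: FV = P * e^(r*t)
Exponent: r*t = 0.0778 * 8 = 0.6224
e^(0.6224) = 1.863395
FV = $3,250.00 * 1.863395 = $6,056.03

$6,056.03


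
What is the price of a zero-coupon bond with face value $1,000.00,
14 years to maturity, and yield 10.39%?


Formula: Price = FV / (1 + r)^n
Substituting: Price = $1,000.00 / (1 + 0.1039)^14
Discount factor: (1.1039)^14 = 3.990398
Price = $1,000.00 / 3.990398 = $250.60

$250.60


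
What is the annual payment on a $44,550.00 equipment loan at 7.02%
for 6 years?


Formula: PMT = PV * r / (1 - (1+r)^(-n))
Denominator: 1 - (1 + 0.0702)^(-6) = 0.334405
Numerator: $44,550.00 * 0.0702 = 3127.41
PMT = 3127.41 / 0.334405 = $9,352.17

$9,352.17


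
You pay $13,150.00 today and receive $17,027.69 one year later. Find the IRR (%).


Formula: IRR = C1/C0 - 1
Substituting: IRR = $17,027.69 / $13,150.00 - 1
Ratio: 1.294881 - 1 = 0.294881
IRR = 29.4881%

29.4881%


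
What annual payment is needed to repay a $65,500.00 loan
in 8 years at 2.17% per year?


Formula: PMT = PV * r / (1 - (1+r)^(-n))
Denominator: 1 - (1 + 0.0217)^(-8) = 0.157805
Numerator: $65,500.00 * 0.0217 = 1421.35
PMT = 1421.35 / 0.157805 = $9,007.02

$9,007.02


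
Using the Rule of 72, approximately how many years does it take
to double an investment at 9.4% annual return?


Formula: Years ≈ 72 / r
Substituting: Years ≈ 72 / 9.4
Years ≈ 7.7

7.7 years


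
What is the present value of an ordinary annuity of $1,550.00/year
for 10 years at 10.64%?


Formula: PV = PMT * (1 - (1+r)^(-n)) / r
Discount factor: (1 + 0.1064)^(-10) = 0.363813
Bracket: 1 - 0.363813 = 0.636187
PV = $1,550.00 * 0.636187 / 0.1064 = $9,267.76

$9,267.76


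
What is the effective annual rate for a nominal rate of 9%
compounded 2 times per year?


Formula: EAR = (1 + r/m)^m - 1
Period rate: r/m = 0.09 / 2 = 0.045
Compounding: (1 + 0.045)^2 = 1.092025
EAR = 1.092025 - 1 = 0.092025

0.092025


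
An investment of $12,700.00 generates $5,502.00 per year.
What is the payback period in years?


Formula: Payback = investment / annual cash flow
Substituting: Payback = $12,700.00 / $5,502.00
Payback = 2.3083 years

2.3083 years


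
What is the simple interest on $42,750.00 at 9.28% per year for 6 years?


Formula: I = P * r * t
Substituting: I = $42,750.00 * 0.0928 * 6
Step: I = $42,750.00 * 0.5568
I = $23,803.20

$23,803.20


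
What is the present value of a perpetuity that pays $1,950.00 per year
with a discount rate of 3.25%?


Formula: PV = C / r
Substituting: PV = $1,950.00 / 0.0325
PV = $60,000.00

$60,000.00


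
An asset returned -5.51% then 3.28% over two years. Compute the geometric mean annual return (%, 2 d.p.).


Formula: Geometric mean = ((1+r1)*(1+r2))^(1/2) - 1
Product: (1 + -0.0551) * (1 + 0.0328) = 0.9449 * 1.0328 = 0.975893
Square root: 0.975893^0.5 = 0.987873
Geometric mean = 0.987873 - 1 = -0.012127
As percentage: -1.21%

-1.21%


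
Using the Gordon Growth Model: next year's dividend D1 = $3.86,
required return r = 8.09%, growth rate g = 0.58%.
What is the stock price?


Formula: P = D1 / (r - g)
Spread: r - g = 0.0809 - 0.0058 = 0.0751
Substituting: P = $3.86 / 0.0751
P = $51.40

$51.40


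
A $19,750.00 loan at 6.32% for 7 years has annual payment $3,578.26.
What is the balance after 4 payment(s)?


Formula: Balance = PV*(1+r)^k - PMT*((1+r)^k - 1)/r
Growth: (1 + 0.0632)^4 = 1.277791
Accumulated factor: ((1+r)^k - 1)/r = 4.395429
Balance = $19,750.00 * 1.277791 - $3,578.26 * 4.395429
Balance = $9,508.39

$9,508.39


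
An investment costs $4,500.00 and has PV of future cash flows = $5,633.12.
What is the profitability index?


Formula: PI = PV(cash flows) / initial investment
Substituting: PI = $5,633.12 / $4,500.00
PI = 1.2518

1.2518


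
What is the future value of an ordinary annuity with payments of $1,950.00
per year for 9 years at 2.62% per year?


Formula: FV = PMT * ((1+r)^n - 1) / r
Growth factor: (1 + 0.0262)^9 = 1.262084
Numerator: 1.262084 - 1 = 0.262084
FV = $1,950.00 * 0.262084 / 0.0262 = $19,506.22

$19,506.22


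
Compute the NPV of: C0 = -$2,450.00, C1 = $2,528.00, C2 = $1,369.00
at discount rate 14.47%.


Formula: NPV = C0 + C1/(1+r) + C2/(1+r)^2
Discount C1: $2,528.00 / (1 + 0.1447) = $2,208.44
Discount C2: $1,369.00 / (1 + 0.1447)^2 = $1,044.77
NPV = -$2,450.00 + $2,208.44 + $1,044.77 = $803.21

$803.21


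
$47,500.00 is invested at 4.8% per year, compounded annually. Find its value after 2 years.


Formula: FV = P * (1 + r)^n
Substituting: FV = $47,500.00 * (1 + 0.048)^2
Growth factor: (1.048)^2 = 1.098304
FV = $47,500.00 * 1.098304 = $52,169.44

$52,169.44


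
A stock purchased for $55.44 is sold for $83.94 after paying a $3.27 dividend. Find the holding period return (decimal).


Formula: HPR = (P1 - P0 + D) / P0
Gain: $83.94 - $55.44 + $3.27 = $31.77
HPR = $31.77 / $55.44 = 0.5731

0.5731


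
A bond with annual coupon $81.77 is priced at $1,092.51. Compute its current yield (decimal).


Formula: Current yield = annual coupon / price
Substituting: CY = $81.77 / $1,092.51
CY = 0.074846

0.074846


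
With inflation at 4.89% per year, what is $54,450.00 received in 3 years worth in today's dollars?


Formula: Real value = nominal / (1 + inflation)^years
Price level: (1 + 0.0489)^3 = 1.153991
Real value = $54,450.00 / 1.153991 = $47,184.09

$47,184.09


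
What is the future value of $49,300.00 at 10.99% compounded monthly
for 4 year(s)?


Formula: FV = P * (1 + r/m)^(m*t)
Period rate: r/m = 0.1099 / 12 = 0.009158
Total periods: m*t = 12 * 4 = 48
Growth factor: (1 + 0.009158)^48 = 1.548984
FV = $49,300.00 * 1.548984 = $76,364.91

$76,364.91


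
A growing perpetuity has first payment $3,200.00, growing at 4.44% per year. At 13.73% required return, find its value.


Formula: PV = C / (r - g)
Spread: r - g = 0.1373 - 0.0444 = 0.0929
Substituting: PV = $3,200.00 / 0.0929
PV = $34,445.64

$34,445.64


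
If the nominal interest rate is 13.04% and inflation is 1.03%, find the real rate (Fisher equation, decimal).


Formula: (1 + r_real) = (1 + r_nom) / (1 + inflation)
Substituting: (1 + r_real) = 1.1304 / 1.0103
(1 + r_real) = 1.118876
r_real = 1.118876 - 1 = 0.118876

0.118876


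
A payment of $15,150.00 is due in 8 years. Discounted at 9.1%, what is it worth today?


Formula: PV = FV / (1 + r)^n
Substituting: PV = $15,150.00 / (1 + 0.091)^8
Discount factor: (1.091)^8 = 2.007234
PV = $15,150.00 / 2.007234 = $7,547.70

$7,547.70


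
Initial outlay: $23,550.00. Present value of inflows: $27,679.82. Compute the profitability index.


Formula: PI = PV(cash flows) / initial investment
Substituting: PI = $27,679.82 / $23,550.00
PI = 1.1754

1.1754


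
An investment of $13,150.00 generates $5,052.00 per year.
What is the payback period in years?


Formula: Payback = investment / annual cash flow
Substituting: Payback = $13,150.00 / $5,052.00
Payback = 2.6029 years

2.6029 years


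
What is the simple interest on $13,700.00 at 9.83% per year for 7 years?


Formula: I = P * r * t
Substituting: I = $13,700.00 * 0.0983 * 7
Step: I = $13,700.00 * 0.6881
I = $9,426.97

$9,426.97


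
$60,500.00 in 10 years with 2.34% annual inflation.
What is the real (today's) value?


Formula: Real value = nominal / (1 + inflation)^years
Price level: (1 + 0.0234)^10 = 1.260243
Real value = $60,500.00 / 1.260243 = $48,006.63

$48,006.63


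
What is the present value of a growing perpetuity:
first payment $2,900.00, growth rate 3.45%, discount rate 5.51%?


Formula: PV = C / (r - g)
Spread: r - g = 0.0551 - 0.0345 = 0.0206
Substituting: PV = $2,900.00 / 0.0206
PV = $140,776.70

$140,776.70


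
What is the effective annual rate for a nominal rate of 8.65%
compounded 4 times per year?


Formula: EAR = (1 + r/m)^m - 1
Period rate: r/m = 0.0865 / 4 = 0.021625
Compounding: (1 + 0.021625)^4 = 1.089347
EAR = 1.089347 - 1 = 0.089347

0.089347


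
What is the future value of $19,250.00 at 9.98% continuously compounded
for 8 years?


Formula: FV = P * e^(r*t)
Exponent: r*t = 0.0998 * 8 = 0.7984
e^(0.7984) = 2.221983
FV = $19,250.00 * 2.221983 = $42,773.17

$42,773.17


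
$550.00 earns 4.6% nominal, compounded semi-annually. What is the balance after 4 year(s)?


Formula: FV = P * (1 + r/m)^(m*t)
Period rate: r/m = 0.046 / 2 = 0.023
Total periods: m*t = 2 * 4 = 8
Growth factor: (1 + 0.023)^8 = 1.199513
FV = $550.00 * 1.199513 = $659.73

$659.73


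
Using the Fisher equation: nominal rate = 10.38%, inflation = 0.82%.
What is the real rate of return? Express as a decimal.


Formula: (1 + r_real) = (1 + r_nom) / (1 + inflation)
Substituting: (1 + r_real) = 1.1038 / 1.0082
(1 + r_real) = 1.094822
r_real = 1.094822 - 1 = 0.094822

0.094822


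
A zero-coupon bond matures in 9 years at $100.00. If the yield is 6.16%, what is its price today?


Formula: Price = FV / (1 + r)^n
Substituting: Price = $100.00 / (1 + 0.0616)^9
Discount factor: (1.0616)^9 = 1.712569
Price = $100.00 / 1.712569 = $58.39

$58.39


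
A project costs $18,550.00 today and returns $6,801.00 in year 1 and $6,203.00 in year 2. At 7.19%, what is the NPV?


Formula: NPV = C0 + C1/(1+r) + C2/(1+r)^2
Discount C1: $6,801.00 / (1 + 0.0719) = $6,344.81
Discount C2: $6,203.00 / (1 + 0.0719)^2 = $5,398.75
NPV = -$18,550.00 + $6,344.81 + $5,398.75 = -$6,806.44

-$6,806.44


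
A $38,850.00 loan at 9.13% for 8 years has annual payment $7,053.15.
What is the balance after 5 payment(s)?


Formula: Balance = PV*(1+r)^k - PMT*((1+r)^k - 1)/r
Growth: (1 + 0.0913)^5 = 1.547821
Accumulated factor: ((1+r)^k - 1)/r = 6.000232
Balance = $38,850.00 * 1.547821 - $7,053.15 * 6.000232
Balance = $17,812.32

$17,812.32


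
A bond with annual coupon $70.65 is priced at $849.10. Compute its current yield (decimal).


Formula: Current yield = annual coupon / price
Substituting: CY = $70.65 / $849.10
CY = 0.083206

0.083206


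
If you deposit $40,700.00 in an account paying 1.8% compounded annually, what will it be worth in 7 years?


Formula: FV = P * (1 + r)^n
Substituting: FV = $40,700.00 * (1 + 0.018)^7
Growth factor: (1.018)^7 = 1.133012
FV = $40,700.00 * 1.133012 = $46,113.58

$46,113.58


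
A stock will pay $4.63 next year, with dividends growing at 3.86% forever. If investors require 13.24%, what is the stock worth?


Formula: P = D1 / (r - g)
Spread: r - g = 0.1324 - 0.0386 = 0.0938
Substituting: P = $4.63 / 0.0938
P = $49.36

$49.36


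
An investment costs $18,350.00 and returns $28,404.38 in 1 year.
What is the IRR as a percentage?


Formula: IRR = C1/C0 - 1
Substituting: IRR = $28,404.38 / $18,350.00 - 1
Ratio: 1.547923 - 1 = 0.547923
IRR = 54.7923%

54.7923%


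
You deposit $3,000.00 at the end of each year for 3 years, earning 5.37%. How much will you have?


Formula: FV = PMT * ((1+r)^n - 1) / r
Growth factor: (1 + 0.0537)^3 = 1.169906
Numerator: 1.169906 - 1 = 0.169906
FV = $3,000.00 * 0.169906 / 0.0537 = $9,491.95

$9,491.95


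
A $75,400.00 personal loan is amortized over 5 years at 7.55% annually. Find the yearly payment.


Formula: PMT = PV * r / (1 - (1+r)^(-n))
Denominator: 1 - (1 + 0.0755)^(-5) = 0.305059
Numerator: $75,400.00 * 0.0755 = 5692.7
PMT = 5692.7 / 0.305059 = $18,660.98

$18,660.98


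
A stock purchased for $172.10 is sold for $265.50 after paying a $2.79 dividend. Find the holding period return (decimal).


Formula: HPR = (P1 - P0 + D) / P0
Gain: $265.50 - $172.10 + $2.79 = $96.19
HPR = $96.19 / $172.10 = 0.5589

0.5589


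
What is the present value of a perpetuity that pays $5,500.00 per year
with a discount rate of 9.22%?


Formula: PV = C / r
Substituting: PV = $5,500.00 / 0.0922
PV = $59,652.93

$59,652.93


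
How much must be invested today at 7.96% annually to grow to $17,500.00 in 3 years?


Formula: PV = FV / (1 + r)^n
Substituting: PV = $17,500.00 / (1 + 0.0796)^3
Discount factor: (1.0796)^3 = 1.258313
PV = $17,500.00 / 1.258313 = $13,907.51

$13,907.51


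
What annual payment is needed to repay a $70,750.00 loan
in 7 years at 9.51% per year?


Formula: PMT = PV * r / (1 - (1+r)^(-n))
Denominator: 1 - (1 + 0.0951)^(-7) = 0.470552
Numerator: $70,750.00 * 0.0951 = 6728.325
PMT = 6728.325 / 0.470552 = $14,298.80

$14,298.80


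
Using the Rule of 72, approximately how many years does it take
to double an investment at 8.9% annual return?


Formula: Years ≈ 72 / r
Substituting: Years ≈ 72 / 8.9
Years ≈ 8.1

8.1 years


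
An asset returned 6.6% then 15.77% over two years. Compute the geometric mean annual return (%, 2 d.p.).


Formula: Geometric mean = ((1+r1)*(1+r2))^(1/2) - 1
Product: (1 + 0.066) * (1 + 0.1577) = 1.066 * 1.1577 = 1.234108
Square root: 1.234108^0.5 = 1.110904
Geometric mean = 1.110904 - 1 = 0.110904
As percentage: 11.09%

11.09%


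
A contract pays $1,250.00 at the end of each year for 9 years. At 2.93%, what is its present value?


Formula: PV = PMT * (1 - (1+r)^(-n)) / r
Discount factor: (1 + 0.0293)^(-9) = 0.77112
Bracket: 1 - 0.77112 = 0.22888
PV = $1,250.00 * 0.22888 / 0.0293 = $9,764.48

$9,764.48


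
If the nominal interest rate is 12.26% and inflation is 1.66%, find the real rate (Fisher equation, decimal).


Formula: (1 + r_real) = (1 + r_nom) / (1 + inflation)
Substituting: (1 + r_real) = 1.1226 / 1.0166
(1 + r_real) = 1.104269
r_real = 1.104269 - 1 = 0.104269

0.104269


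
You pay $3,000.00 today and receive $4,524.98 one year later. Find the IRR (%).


Formula: IRR = C1/C0 - 1
Substituting: IRR = $4,524.98 / $3,000.00 - 1
Ratio: 1.508327 - 1 = 0.508327
IRR = 50.8327%

50.8327%


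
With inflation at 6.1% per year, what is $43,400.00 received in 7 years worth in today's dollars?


Formula: Real value = nominal / (1 + inflation)^years
Price level: (1 + 0.061)^7 = 1.513588
Real value = $43,400.00 / 1.513588 = $28,673.59

$28,673.59


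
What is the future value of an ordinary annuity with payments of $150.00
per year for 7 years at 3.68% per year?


Formula: FV = PMT * ((1+r)^n - 1) / r
Growth factor: (1 + 0.0368)^7 = 1.287849
Numerator: 1.287849 - 1 = 0.287849
FV = $150.00 * 0.287849 / 0.0368 = $1,173.30

$1,173.30


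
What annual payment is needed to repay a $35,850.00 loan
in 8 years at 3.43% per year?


Formula: PMT = PV * r / (1 - (1+r)^(-n))
Denominator: 1 - (1 + 0.0343)^(-8) = 0.236467
Numerator: $35,850.00 * 0.0343 = 1229.655
PMT = 1229.655 / 0.236467 = $5,200.11

$5,200.11


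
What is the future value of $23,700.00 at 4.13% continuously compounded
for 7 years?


Formula: FV = P * e^(r*t)
Exponent: r*t = 0.0413 * 7 = 0.2891
e^(0.2891) = 1.335225
FV = $23,700.00 * 1.335225 = $31,644.84

$31,644.84


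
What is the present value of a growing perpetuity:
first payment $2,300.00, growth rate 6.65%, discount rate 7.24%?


Formula: PV = C / (r - g)
Spread: r - g = 0.0724 - 0.0665 = 0.0059
Substituting: PV = $2,300.00 / 0.0059
PV = $389,830.51

$389,830.51
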